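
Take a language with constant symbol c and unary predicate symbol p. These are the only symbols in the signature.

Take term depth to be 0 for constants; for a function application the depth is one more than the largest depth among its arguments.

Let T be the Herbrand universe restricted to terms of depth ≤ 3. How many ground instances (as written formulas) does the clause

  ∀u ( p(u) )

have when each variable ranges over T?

Ground terms of depth ≤ 3:
  With no function symbols every ground term is a constant, so there is exactly 1 ground term at every depth bound.
  N_0 = 1
  N_1 = 1
  N_2 = 1
  N_3 = 1
So there is exactly 1 ground term available for substitution.
The body mentions the single quantified variable u; since ground terms form a free algebra, no two substitutions collapse to the same formula.
Number of ground instances = 1.

1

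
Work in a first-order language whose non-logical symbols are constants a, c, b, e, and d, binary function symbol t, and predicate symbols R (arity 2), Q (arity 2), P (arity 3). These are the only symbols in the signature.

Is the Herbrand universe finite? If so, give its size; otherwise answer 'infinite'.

infinite

The signature has at least one function symbol (t, arity 2) and at least one constant (a).
Iterating t gives infinitely many distinct ground terms: a, t(a, a), t(t(a, a), t(a, a)), ...
So the Herbrand universe is infinite.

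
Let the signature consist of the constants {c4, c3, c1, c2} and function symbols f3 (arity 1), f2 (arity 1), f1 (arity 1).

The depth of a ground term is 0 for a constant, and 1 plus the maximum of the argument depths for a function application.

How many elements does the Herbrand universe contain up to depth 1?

16

If N_k denotes the number of depth-≤k ground terms, the 4 constants give N_0 = 4, and each function symbol of arity r contributes N_{k-1}^r new terms at level k: N_k = 4 + N_{k-1} + N_{k-1} + N_{k-1}.
N_0 = 4
N_1 = 4 + 4 + 4 + 4 = 16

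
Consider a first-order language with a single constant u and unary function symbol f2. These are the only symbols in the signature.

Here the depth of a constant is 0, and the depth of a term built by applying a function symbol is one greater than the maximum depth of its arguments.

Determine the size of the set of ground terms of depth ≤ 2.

Count level by level. With function symbols f2/1, the terms of depth ≤ k are the 1 constant together with each function applied to depth-≤(k−1) tuples, so N_k = 1 + N_{k-1}.
N_0 = 1
N_1 = 1 + 1 = 2
N_2 = 1 + 2 = 3
Explicitly: u, f2(u), f2(f2(u)).

3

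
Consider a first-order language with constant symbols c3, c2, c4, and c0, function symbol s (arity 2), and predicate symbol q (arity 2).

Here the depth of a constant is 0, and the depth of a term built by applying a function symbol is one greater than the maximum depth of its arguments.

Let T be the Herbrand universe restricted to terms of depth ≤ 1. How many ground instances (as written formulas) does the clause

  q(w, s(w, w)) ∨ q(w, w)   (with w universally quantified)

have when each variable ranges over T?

Ground terms of depth ≤ 1:
  Let N_k = |{terms of depth ≤ k}|. Then N_0 = 4 and N_k = 4 + N_{k-1}^2 for k ≥ 1 (one summand per function symbol, arity giving the exponent).
  N_0 = 4
  N_1 = 4 + 4^2 = 20
So there are 20 ground terms available for substitution.
There is 1 variable to instantiate (w),  occurring in at least one literal, so different choices give different ground instances.
Number of ground instances = 20.

20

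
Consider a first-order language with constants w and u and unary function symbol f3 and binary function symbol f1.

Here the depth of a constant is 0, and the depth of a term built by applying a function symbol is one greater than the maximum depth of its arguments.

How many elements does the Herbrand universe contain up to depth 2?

74

Write N_k for the number of ground terms of depth ≤ k. A term of depth ≤ k is either a constant or a function symbol applied to arguments of depth ≤ k−1, so N_k = 2 + N_{k-1} + N_{k-1}^2.
N_0 = 2
N_1 = 2 + 2 + 2^2 = 8
N_2 = 2 + 8 + 8^2 = 74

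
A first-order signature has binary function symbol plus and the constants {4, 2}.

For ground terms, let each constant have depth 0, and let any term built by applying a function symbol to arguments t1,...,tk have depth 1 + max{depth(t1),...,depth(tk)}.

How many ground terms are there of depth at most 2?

Write N_k for the number of ground terms of depth ≤ k. A term of depth ≤ k is either a constant or a function symbol applied to arguments of depth ≤ k−1, so N_k = 2 + N_{k-1}^2.
N_0 = 2
N_1 = 2 + 2^2 = 6
N_2 = 2 + 6^2 = 38

38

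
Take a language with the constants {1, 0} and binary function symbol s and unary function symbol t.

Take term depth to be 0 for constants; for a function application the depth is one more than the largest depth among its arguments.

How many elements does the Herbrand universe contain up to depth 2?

Write N_k for the number of ground terms of depth ≤ k. A term of depth ≤ k is either a constant or a function symbol applied to arguments of depth ≤ k−1, so N_k = 2 + N_{k-1}^2 + N_{k-1}.
N_0 = 2
N_1 = 2 + 2^2 + 2 = 8
N_2 = 2 + 8^2 + 8 = 74

74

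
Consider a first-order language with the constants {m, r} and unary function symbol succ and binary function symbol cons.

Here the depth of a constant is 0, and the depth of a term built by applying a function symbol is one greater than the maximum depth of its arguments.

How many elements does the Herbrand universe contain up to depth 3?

5552

Count level by level. With function symbols succ/1, cons/2, the terms of depth ≤ k are the 2 constants together with each function applied to depth-≤(k−1) tuples, so N_k = 2 + N_{k-1} + N_{k-1}^2.
N_0 = 2
N_1 = 2 + 2 + 2^2 = 8
N_2 = 2 + 8 + 8^2 = 74
N_3 = 2 + 74 + 74^2 = 5552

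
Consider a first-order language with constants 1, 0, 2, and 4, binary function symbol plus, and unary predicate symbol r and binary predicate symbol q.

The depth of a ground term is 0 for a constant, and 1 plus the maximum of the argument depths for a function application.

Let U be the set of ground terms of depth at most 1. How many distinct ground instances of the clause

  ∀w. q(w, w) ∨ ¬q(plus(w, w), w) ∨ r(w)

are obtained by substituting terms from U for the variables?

Ground terms of depth ≤ 1:
  Write N_k for the number of ground terms of depth ≤ k. A term of depth ≤ k is either a constant or a function symbol applied to arguments of depth ≤ k−1, so N_k = 4 + N_{k-1}^2.
  N_0 = 4
  N_1 = 4 + 4^2 = 20
So there are 20 ground terms available for substitution.
The body mentions the single quantified variable w; since ground terms form a free algebra, no two substitutions collapse to the same formula.
Number of ground instances = 20.

20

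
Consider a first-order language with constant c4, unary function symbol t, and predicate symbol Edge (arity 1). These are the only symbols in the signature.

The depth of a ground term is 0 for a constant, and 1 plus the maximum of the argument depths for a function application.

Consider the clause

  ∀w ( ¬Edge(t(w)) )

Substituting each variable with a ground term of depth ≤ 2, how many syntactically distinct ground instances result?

3

Ground terms of depth ≤ 2:
  Let N_k count ground terms of depth at most k. Each non-constant term of depth ≤ k is some function symbol applied to depth-≤(k−1) arguments, giving N_k = 1 + N_{k-1}.
  N_0 = 1
  N_1 = 1 + 1 = 2
  N_2 = 1 + 2 = 3
  Explicitly: c4, t(c4), t(t(c4)).
So there are 3 ground terms available for substitution.
There is 1 variable to instantiate (w),  occurring in at least one literal, so different choices give different ground instances.
Number of ground instances = 3.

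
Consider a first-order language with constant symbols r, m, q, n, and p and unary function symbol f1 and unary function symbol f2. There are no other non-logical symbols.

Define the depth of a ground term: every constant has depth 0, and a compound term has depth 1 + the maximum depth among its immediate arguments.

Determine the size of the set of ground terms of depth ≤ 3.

Write N_k for the number of ground terms of depth ≤ k. A term of depth ≤ k is either a constant or a function symbol applied to arguments of depth ≤ k−1, so N_k = 5 + N_{k-1} + N_{k-1}.
N_0 = 5
N_1 = 5 + 5 + 5 = 15
N_2 = 5 + 15 + 15 = 35
N_3 = 5 + 35 + 35 = 75

75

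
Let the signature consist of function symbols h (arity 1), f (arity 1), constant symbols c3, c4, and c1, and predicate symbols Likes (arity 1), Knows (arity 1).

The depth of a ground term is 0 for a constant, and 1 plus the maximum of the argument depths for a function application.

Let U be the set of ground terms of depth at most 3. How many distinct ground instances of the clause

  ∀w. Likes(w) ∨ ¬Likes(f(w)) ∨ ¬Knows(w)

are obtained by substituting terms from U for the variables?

45

Ground terms of depth ≤ 3:
  Let N_k = |{terms of depth ≤ k}|. Then N_0 = 3 and N_k = 3 + N_{k-1} + N_{k-1} for k ≥ 1 (one summand per function symbol, arity giving the exponent).
  N_0 = 3
  N_1 = 3 + 3 + 3 = 9
  N_2 = 3 + 9 + 9 = 21
  N_3 = 3 + 21 + 21 = 45
So there are 45 ground terms available for substitution.
The clause has 1 distinct variable (w), which appears in the body. In the free term algebra distinct substitutions yield syntactically distinct ground instances.
Number of ground instances = 45.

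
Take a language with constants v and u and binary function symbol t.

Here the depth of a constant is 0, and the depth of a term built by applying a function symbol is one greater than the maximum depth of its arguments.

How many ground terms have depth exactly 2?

Let N_k = |{terms of depth ≤ k}|. Then N_0 = 2 and N_k = 2 + N_{k-1}^2 for k ≥ 1 (one summand per function symbol, arity giving the exponent).
N_0 = 2
N_1 = 2 + 2^2 = 6
N_2 = 2 + 6^2 = 38
Terms of depth exactly 2: N_2 − N_1 = 38 − 6 = 32.

32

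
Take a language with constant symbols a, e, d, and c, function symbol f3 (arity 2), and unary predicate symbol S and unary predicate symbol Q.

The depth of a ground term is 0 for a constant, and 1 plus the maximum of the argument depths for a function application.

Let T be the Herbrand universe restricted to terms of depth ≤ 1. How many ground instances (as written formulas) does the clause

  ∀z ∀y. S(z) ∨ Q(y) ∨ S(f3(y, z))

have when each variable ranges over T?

Ground terms of depth ≤ 1:
  Let N_k = |{terms of depth ≤ k}|. Then N_0 = 4 and N_k = 4 + N_{k-1}^2 for k ≥ 1 (one summand per function symbol, arity giving the exponent).
  N_0 = 4
  N_1 = 4 + 4^2 = 20
So there are 20 ground terms available for substitution.
The body mentions every one of the 2 quantified variables; since ground terms form a free algebra, no two substitutions collapse to the same formula.
Number of ground instances = 20^2 = 400.

400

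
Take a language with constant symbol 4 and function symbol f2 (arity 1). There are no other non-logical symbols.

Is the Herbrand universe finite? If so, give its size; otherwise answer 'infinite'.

infinite

The signature has at least one function symbol (f2, arity 1) and at least one constant (4).
Iterating f2 gives infinitely many distinct ground terms: 4, f2(4), f2(f2(4)), ...
So the Herbrand universe is infinite.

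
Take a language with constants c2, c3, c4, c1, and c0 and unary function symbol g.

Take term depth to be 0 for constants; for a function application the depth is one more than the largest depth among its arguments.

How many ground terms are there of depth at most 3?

Let N_k = |{terms of depth ≤ k}|. Then N_0 = 5 and N_k = 5 + N_{k-1} for k ≥ 1 (one summand per function symbol, arity giving the exponent).
N_0 = 5
N_1 = 5 + 5 = 10
N_2 = 5 + 10 = 15
N_3 = 5 + 15 = 20

20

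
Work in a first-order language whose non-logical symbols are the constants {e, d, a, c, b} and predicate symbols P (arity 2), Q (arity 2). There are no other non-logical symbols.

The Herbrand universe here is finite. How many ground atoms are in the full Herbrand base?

50

With no function symbols, the Herbrand universe is just the 5 constants.
Ground atoms per predicate: P: 5^2 = 25, Q: 5^2 = 25.
Herbrand base size = 25 + 25 = 50.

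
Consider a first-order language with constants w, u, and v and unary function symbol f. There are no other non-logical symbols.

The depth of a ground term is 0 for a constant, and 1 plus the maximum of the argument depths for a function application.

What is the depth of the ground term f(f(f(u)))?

3

depth(f(u)) = 1 + depth(u) = 1 + 0 = 1
depth(f(f(u))) = 1 + depth(f(u)) = 1 + 1 = 2
depth(f(f(f(u)))) = 1 + depth(f(f(u))) = 1 + 2 = 3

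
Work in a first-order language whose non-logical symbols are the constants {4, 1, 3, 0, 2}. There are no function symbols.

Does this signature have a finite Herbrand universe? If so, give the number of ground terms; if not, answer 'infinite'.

5

There are no function symbols, so every ground term is one of the 5 constants.
The Herbrand universe is {4, 1, 3, 0, 2}, which is finite with 5 elements.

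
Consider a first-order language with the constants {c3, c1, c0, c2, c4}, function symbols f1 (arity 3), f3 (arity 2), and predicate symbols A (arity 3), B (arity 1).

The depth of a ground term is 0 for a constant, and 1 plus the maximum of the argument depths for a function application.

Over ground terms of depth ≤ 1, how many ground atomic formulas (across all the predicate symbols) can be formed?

3724030

First count ground terms of depth ≤ 1.
Let N_k count ground terms of depth at most k. Each non-constant term of depth ≤ k is some function symbol applied to depth-≤(k−1) arguments, giving N_k = 5 + N_{k-1}^3 + N_{k-1}^2.
N_0 = 5
N_1 = 5 + 5^3 + 5^2 = 155
So |H| = 155.
Each predicate of arity r yields |H|^r ground atoms (one per choice of an r-tuple from H):
  A: 155^3 = 3723875;  B: 155
Total ground atoms: 3723875 + 155 = 3724030.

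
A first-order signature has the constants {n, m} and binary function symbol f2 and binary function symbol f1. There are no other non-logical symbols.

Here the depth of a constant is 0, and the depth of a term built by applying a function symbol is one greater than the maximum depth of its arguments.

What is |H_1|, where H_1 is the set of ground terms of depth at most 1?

10

Let N_k count ground terms of depth at most k. Each non-constant term of depth ≤ k is some function symbol applied to depth-≤(k−1) arguments, giving N_k = 2 + N_{k-1}^2 + N_{k-1}^2.
N_0 = 2
N_1 = 2 + 2^2 + 2^2 = 10
Explicitly: n, m, f2(n, n), f2(n, m), f2(m, n), f2(m, m), f1(n, n), f1(n, m), f1(m, n), f1(m, m).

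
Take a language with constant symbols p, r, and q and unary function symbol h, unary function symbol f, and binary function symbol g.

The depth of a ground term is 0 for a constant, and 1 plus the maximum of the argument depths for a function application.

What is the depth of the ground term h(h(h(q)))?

3

depth(h(q)) = 1 + depth(q) = 1 + 0 = 1
depth(h(h(q))) = 1 + depth(h(q)) = 1 + 1 = 2
depth(h(h(h(q)))) = 1 + depth(h(h(q))) = 1 + 2 = 3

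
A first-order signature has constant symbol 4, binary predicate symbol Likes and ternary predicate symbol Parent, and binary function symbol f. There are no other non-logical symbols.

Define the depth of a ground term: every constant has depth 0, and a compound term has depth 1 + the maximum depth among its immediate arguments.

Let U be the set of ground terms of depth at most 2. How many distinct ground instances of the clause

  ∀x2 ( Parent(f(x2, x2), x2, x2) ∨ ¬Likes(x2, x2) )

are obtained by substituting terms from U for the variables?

5

Ground terms of depth ≤ 2:
  Let N_k count ground terms of depth at most k. Each non-constant term of depth ≤ k is some function symbol applied to depth-≤(k−1) arguments, giving N_k = 1 + N_{k-1}^2.
  N_0 = 1
  N_1 = 1 + 1^2 = 2
  N_2 = 1 + 2^2 = 5
  Explicitly: 4, f(4, 4), f(4, f(4, 4)), f(f(4, 4), 4), f(f(4, 4), f(4, 4)).
So there are 5 ground terms available for substitution.
The variable x2 ranges independently over the available ground terms, and distinct assignments produce distinct instances.
Number of ground instances = 5.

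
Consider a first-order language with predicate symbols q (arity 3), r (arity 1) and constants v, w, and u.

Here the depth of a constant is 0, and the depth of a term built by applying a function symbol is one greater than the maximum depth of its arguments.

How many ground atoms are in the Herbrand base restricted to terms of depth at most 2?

30

First count ground terms of depth ≤ 2.
With no function symbols every ground term is a constant, so there are exactly 3 ground terms at every depth bound.
N_0 = 3
N_1 = 3
N_2 = 3
Explicitly: v, w, u.
So |H| = 3.
A ground atom is a predicate applied to a tuple of terms from H, so the count is the sum over predicates of |H|^arity:
  q: 3^3 = 27;  r: 3
Total ground atoms: 27 + 3 = 30.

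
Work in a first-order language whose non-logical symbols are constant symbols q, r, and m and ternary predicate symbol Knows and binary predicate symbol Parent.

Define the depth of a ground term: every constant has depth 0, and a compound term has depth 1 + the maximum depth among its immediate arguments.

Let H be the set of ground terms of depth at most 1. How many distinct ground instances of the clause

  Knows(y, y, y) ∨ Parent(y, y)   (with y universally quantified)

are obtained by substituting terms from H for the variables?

3

Ground terms of depth ≤ 1:
  With no function symbols every ground term is a constant, so there are exactly 3 ground terms at every depth bound.
  N_0 = 3
  N_1 = 3
  Explicitly: q, r, m.
So there are 3 ground terms available for substitution.
The body mentions the single quantified variable y; since ground terms form a free algebra, no two substitutions collapse to the same formula.
Number of ground instances = 3.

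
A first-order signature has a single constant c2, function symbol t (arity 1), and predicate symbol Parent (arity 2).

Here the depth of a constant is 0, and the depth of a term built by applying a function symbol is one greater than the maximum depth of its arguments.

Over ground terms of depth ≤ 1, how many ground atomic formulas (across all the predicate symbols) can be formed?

4

First count ground terms of depth ≤ 1.
Count level by level. With function symbols t/1, the terms of depth ≤ k are the 1 constant together with each function applied to depth-≤(k−1) tuples, so N_k = 1 + N_{k-1}.
N_0 = 1
N_1 = 1 + 1 = 2
So |H| = 2.
For each predicate symbol, the number of ground atoms is |H| raised to its arity; summing:
  Parent: 2^2 = 4
Total ground atoms: 4.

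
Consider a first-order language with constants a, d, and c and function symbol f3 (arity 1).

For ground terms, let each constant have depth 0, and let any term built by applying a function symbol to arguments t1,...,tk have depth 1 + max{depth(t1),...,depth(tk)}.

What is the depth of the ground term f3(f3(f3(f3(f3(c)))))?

depth(f3(c)) = 1 + depth(c) = 1 + 0 = 1
depth(f3(f3(c))) = 1 + depth(f3(c)) = 1 + 1 = 2
depth(f3(f3(f3(c)))) = 1 + depth(f3(f3(c))) = 1 + 2 = 3
depth(f3(f3(f3(f3(c))))) = 1 + depth(f3(f3(f3(c)))) = 1 + 3 = 4
depth(f3(f3(f3(f3(f3(c)))))) = 1 + depth(f3(f3(f3(f3(c))))) = 1 + 4 = 5

5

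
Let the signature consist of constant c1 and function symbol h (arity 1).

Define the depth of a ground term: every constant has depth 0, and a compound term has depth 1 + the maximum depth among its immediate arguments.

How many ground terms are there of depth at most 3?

4

Let N_k count ground terms of depth at most k. Each non-constant term of depth ≤ k is some function symbol applied to depth-≤(k−1) arguments, giving N_k = 1 + N_{k-1}.
N_0 = 1
N_1 = 1 + 1 = 2
N_2 = 1 + 2 = 3
N_3 = 1 + 3 = 4
Explicitly: c1, h(c1), h(h(c1)), h(h(h(c1))).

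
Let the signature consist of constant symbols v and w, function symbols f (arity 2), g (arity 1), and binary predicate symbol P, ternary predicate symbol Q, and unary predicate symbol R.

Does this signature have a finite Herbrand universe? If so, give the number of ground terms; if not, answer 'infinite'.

infinite

The signature has at least one function symbol (f, arity 2) and at least one constant (v).
Iterating f gives infinitely many distinct ground terms: v, f(v, v), f(f(v, v), f(v, v)), ...
So the Herbrand universe is infinite.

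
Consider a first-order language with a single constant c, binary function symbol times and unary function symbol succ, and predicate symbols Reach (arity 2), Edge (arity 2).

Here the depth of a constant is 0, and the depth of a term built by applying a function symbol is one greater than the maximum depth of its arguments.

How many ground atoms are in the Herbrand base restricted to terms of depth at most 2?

First count ground terms of depth ≤ 2.
Count level by level. With function symbols times/2, succ/1, the terms of depth ≤ k are the 1 constant together with each function applied to depth-≤(k−1) tuples, so N_k = 1 + N_{k-1}^2 + N_{k-1}.
N_0 = 1
N_1 = 1 + 1^2 + 1 = 3
N_2 = 1 + 3^2 + 3 = 13
So |H| = 13.
A ground atom is a predicate applied to a tuple of terms from H, so the count is the sum over predicates of |H|^arity:
  Reach: 13^2 = 169;  Edge: 13^2 = 169
Total ground atoms: 169 + 169 = 338.

338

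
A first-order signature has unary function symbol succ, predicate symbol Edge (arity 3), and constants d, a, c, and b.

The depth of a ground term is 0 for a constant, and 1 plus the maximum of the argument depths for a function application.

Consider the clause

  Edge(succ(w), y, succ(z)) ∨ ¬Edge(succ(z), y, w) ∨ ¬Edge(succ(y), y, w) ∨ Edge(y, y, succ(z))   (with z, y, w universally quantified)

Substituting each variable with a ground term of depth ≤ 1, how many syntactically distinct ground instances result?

Ground terms of depth ≤ 1:
  Let N_k count ground terms of depth at most k. Each non-constant term of depth ≤ k is some function symbol applied to depth-≤(k−1) arguments, giving N_k = 4 + N_{k-1}.
  N_0 = 4
  N_1 = 4 + 4 = 8
So there are 8 ground terms available for substitution.
The body mentions every one of the 3 quantified variables; since ground terms form a free algebra, no two substitutions collapse to the same formula.
Number of ground instances = 8^3 = 512.

512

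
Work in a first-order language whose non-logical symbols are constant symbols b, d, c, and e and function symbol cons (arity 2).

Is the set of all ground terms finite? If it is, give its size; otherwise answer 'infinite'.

The signature has at least one function symbol (cons, arity 2) and at least one constant (b).
Iterating cons gives infinitely many distinct ground terms: b, cons(b, b), cons(cons(b, b), cons(b, b)), ...
So the Herbrand universe is infinite.

infinite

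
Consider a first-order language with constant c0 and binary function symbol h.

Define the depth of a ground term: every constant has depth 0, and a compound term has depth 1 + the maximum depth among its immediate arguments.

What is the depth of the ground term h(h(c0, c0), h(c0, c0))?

2

depth(h(c0, c0)) = 1 + max(0, 0) = 1
depth(h(h(c0, c0), h(c0, c0))) = 1 + max(1, 1) = 2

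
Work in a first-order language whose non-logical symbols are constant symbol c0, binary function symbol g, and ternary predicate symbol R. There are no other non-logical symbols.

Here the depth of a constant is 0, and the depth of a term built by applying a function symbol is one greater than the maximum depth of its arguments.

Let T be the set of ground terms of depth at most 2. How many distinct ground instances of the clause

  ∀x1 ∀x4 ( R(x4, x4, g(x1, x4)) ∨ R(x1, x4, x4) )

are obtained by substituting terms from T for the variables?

25

Ground terms of depth ≤ 2:
  Let N_k = |{terms of depth ≤ k}|. Then N_0 = 1 and N_k = 1 + N_{k-1}^2 for k ≥ 1 (one summand per function symbol, arity giving the exponent).
  N_0 = 1
  N_1 = 1 + 1^2 = 2
  N_2 = 1 + 2^2 = 5
  Explicitly: c0, g(c0, c0), g(c0, g(c0, c0)), g(g(c0, c0), c0), g(g(c0, c0), g(c0, c0)).
So there are 5 ground terms available for substitution.
Each of x1, x4 ranges independently over the available ground terms, and distinct assignments produce distinct instances.
Number of ground instances = 5^2 = 25.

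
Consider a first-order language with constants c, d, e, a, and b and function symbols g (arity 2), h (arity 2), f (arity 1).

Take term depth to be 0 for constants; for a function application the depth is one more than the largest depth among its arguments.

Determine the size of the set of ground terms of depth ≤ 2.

Let N_k = |{terms of depth ≤ k}|. Then N_0 = 5 and N_k = 5 + N_{k-1}^2 + N_{k-1}^2 + N_{k-1} for k ≥ 1 (one summand per function symbol, arity giving the exponent).
N_0 = 5
N_1 = 5 + 5^2 + 5^2 + 5 = 60
N_2 = 5 + 60^2 + 60^2 + 60 = 7265

7265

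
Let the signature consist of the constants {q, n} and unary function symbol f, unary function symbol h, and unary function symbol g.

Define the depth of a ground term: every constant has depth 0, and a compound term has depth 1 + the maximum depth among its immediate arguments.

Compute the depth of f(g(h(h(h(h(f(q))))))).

depth(f(q)) = 1 + depth(q) = 1 + 0 = 1
depth(h(f(q))) = 1 + depth(f(q)) = 1 + 1 = 2
depth(h(h(f(q)))) = 1 + depth(h(f(q))) = 1 + 2 = 3
depth(h(h(h(f(q))))) = 1 + depth(h(h(f(q)))) = 1 + 3 = 4
depth(h(h(h(h(f(q)))))) = 1 + depth(h(h(h(f(q))))) = 1 + 4 = 5
depth(g(h(h(h(h(f(q))))))) = 1 + depth(h(h(h(h(f(q)))))) = 1 + 5 = 6
depth(f(g(h(h(h(h(f(q)))))))) = 1 + depth(g(h(h(h(h(f(q))))))) = 1 + 6 = 7

7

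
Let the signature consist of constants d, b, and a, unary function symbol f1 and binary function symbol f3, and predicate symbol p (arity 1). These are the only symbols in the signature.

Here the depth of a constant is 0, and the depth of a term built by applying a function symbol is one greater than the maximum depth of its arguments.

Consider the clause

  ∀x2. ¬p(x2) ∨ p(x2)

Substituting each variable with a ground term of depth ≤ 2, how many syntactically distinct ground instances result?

Ground terms of depth ≤ 2:
  Let N_k count ground terms of depth at most k. Each non-constant term of depth ≤ k is some function symbol applied to depth-≤(k−1) arguments, giving N_k = 3 + N_{k-1} + N_{k-1}^2.
  N_0 = 3
  N_1 = 3 + 3 + 3^2 = 15
  N_2 = 3 + 15 + 15^2 = 243
So there are 243 ground terms available for substitution.
There is 1 variable to instantiate (x2),  occurring in at least one literal, so different choices give different ground instances.
Number of ground instances = 243.

243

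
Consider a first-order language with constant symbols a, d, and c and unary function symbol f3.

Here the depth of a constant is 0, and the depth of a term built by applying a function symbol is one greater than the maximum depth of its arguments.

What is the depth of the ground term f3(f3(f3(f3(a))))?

4

depth(f3(a)) = 1 + depth(a) = 1 + 0 = 1
depth(f3(f3(a))) = 1 + depth(f3(a)) = 1 + 1 = 2
depth(f3(f3(f3(a)))) = 1 + depth(f3(f3(a))) = 1 + 2 = 3
depth(f3(f3(f3(f3(a))))) = 1 + depth(f3(f3(f3(a)))) = 1 + 3 = 4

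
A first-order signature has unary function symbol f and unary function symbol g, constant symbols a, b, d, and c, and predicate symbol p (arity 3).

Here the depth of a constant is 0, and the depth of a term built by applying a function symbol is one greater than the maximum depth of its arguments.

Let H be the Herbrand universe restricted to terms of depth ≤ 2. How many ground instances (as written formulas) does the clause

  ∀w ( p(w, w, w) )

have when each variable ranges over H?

Ground terms of depth ≤ 2:
  Count level by level. With function symbols f/1, g/1, the terms of depth ≤ k are the 4 constants together with each function applied to depth-≤(k−1) tuples, so N_k = 4 + N_{k-1} + N_{k-1}.
  N_0 = 4
  N_1 = 4 + 4 + 4 = 12
  N_2 = 4 + 12 + 12 = 28
So there are 28 ground terms available for substitution.
There is 1 variable to instantiate (w),  occurring in at least one literal, so different choices give different ground instances.
Number of ground instances = 28.

28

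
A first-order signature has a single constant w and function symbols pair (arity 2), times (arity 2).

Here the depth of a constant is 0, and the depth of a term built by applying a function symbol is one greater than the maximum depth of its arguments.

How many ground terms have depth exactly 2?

16

Write N_k for the number of ground terms of depth ≤ k. A term of depth ≤ k is either a constant or a function symbol applied to arguments of depth ≤ k−1, so N_k = 1 + N_{k-1}^2 + N_{k-1}^2.
N_0 = 1
N_1 = 1 + 1^2 + 1^2 = 3
N_2 = 1 + 3^2 + 3^2 = 19
Terms of depth exactly 2: N_2 − N_1 = 19 − 3 = 16.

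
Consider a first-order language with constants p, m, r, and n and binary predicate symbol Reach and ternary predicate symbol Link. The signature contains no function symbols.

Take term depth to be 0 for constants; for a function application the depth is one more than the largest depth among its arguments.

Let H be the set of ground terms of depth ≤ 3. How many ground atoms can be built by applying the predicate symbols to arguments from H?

First count ground terms of depth ≤ 3.
With no function symbols every ground term is a constant, so there are exactly 4 ground terms at every depth bound.
N_0 = 4
N_1 = 4
N_2 = 4
N_3 = 4
So |H| = 4.
For each predicate symbol, the number of ground atoms is |H| raised to its arity; summing:
  Reach: 4^2 = 16;  Link: 4^3 = 64
Total ground atoms: 16 + 64 = 80.

80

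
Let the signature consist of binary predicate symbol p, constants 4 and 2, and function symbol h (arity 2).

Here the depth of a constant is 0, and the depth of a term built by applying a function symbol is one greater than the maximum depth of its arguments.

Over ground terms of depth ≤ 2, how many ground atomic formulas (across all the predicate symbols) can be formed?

1444

First count ground terms of depth ≤ 2.
Write N_k for the number of ground terms of depth ≤ k. A term of depth ≤ k is either a constant or a function symbol applied to arguments of depth ≤ k−1, so N_k = 2 + N_{k-1}^2.
N_0 = 2
N_1 = 2 + 2^2 = 6
N_2 = 2 + 6^2 = 38
So |H| = 38.
Each predicate of arity r yields |H|^r ground atoms (one per choice of an r-tuple from H):
  p: 38^2 = 1444
Total ground atoms: 1444.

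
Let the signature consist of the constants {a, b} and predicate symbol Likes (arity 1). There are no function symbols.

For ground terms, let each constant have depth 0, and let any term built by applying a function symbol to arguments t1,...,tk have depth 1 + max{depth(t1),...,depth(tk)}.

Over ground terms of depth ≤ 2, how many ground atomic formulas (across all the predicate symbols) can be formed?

2

First count ground terms of depth ≤ 2.
With no function symbols every ground term is a constant, so there are exactly 2 ground terms at every depth bound.
N_0 = 2
N_1 = 2
N_2 = 2
Explicitly: a, b.
So |H| = 2.
A ground atom is a predicate applied to a tuple of terms from H, so the count is the sum over predicates of |H|^arity:
  Likes: 2
Total ground atoms: 2.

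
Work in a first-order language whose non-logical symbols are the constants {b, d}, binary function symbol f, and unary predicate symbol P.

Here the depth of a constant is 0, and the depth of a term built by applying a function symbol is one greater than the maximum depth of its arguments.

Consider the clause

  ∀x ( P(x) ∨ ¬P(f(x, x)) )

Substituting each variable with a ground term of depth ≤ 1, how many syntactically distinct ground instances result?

6

Ground terms of depth ≤ 1:
  Let N_k = |{terms of depth ≤ k}|. Then N_0 = 2 and N_k = 2 + N_{k-1}^2 for k ≥ 1 (one summand per function symbol, arity giving the exponent).
  N_0 = 2
  N_1 = 2 + 2^2 = 6
So there are 6 ground terms available for substitution.
The variable x ranges independently over the available ground terms, and distinct assignments produce distinct instances.
Number of ground instances = 6.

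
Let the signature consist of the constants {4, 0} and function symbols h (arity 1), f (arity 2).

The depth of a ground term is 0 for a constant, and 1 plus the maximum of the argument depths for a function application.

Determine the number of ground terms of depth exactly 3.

5478

Count level by level. With function symbols h/1, f/2, the terms of depth ≤ k are the 2 constants together with each function applied to depth-≤(k−1) tuples, so N_k = 2 + N_{k-1} + N_{k-1}^2.
N_0 = 2
N_1 = 2 + 2 + 2^2 = 8
N_2 = 2 + 8 + 8^2 = 74
N_3 = 2 + 74 + 74^2 = 5552
Terms of depth exactly 3: N_3 − N_2 = 5552 − 74 = 5478.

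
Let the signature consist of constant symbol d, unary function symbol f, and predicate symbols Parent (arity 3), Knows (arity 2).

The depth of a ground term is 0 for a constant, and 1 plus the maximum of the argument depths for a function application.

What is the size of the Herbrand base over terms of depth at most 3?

First count ground terms of depth ≤ 3.
If N_k denotes the number of depth-≤k ground terms, the 1 constant gives N_0 = 1, and each function symbol of arity r contributes N_{k-1}^r new terms at level k: N_k = 1 + N_{k-1}.
N_0 = 1
N_1 = 1 + 1 = 2
N_2 = 1 + 2 = 3
N_3 = 1 + 3 = 4
So |H| = 4.
A ground atom is a predicate applied to a tuple of terms from H, so the count is the sum over predicates of |H|^arity:
  Parent: 4^3 = 64;  Knows: 4^2 = 16
Total ground atoms: 64 + 16 = 80.

80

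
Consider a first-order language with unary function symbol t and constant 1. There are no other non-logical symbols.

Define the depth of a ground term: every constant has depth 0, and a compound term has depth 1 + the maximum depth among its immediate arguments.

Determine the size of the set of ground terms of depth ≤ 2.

Let N_k count ground terms of depth at most k. Each non-constant term of depth ≤ k is some function symbol applied to depth-≤(k−1) arguments, giving N_k = 1 + N_{k-1}.
N_0 = 1
N_1 = 1 + 1 = 2
N_2 = 1 + 2 = 3
Explicitly: 1, t(1), t(t(1)).

3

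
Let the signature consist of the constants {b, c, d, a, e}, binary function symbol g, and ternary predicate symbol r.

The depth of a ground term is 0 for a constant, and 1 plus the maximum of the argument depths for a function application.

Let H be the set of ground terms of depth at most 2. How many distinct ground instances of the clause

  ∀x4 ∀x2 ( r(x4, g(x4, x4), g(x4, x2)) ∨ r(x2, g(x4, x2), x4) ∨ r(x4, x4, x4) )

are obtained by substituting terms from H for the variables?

Ground terms of depth ≤ 2:
  Let N_k count ground terms of depth at most k. Each non-constant term of depth ≤ k is some function symbol applied to depth-≤(k−1) arguments, giving N_k = 5 + N_{k-1}^2.
  N_0 = 5
  N_1 = 5 + 5^2 = 30
  N_2 = 5 + 30^2 = 905
So there are 905 ground terms available for substitution.
There are 2 variables to instantiate (x4, x2), each occurring in at least one literal, so different choices give different ground instances.
Number of ground instances = 905^2 = 819025.

819025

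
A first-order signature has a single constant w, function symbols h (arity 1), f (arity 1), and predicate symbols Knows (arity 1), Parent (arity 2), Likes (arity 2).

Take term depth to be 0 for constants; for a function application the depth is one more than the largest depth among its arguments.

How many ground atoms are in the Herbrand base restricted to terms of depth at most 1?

21

First count ground terms of depth ≤ 1.
Let N_k count ground terms of depth at most k. Each non-constant term of depth ≤ k is some function symbol applied to depth-≤(k−1) arguments, giving N_k = 1 + N_{k-1} + N_{k-1}.
N_0 = 1
N_1 = 1 + 1 + 1 = 3
So |H| = 3.
For each predicate symbol, the number of ground atoms is |H| raised to its arity; summing:
  Knows: 3;  Parent: 3^2 = 9;  Likes: 3^2 = 9
Total ground atoms: 3 + 9 + 9 = 21.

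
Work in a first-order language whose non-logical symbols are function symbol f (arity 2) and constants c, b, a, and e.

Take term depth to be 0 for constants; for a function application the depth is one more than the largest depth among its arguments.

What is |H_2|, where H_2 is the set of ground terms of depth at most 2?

404

Count level by level. With function symbols f/2, the terms of depth ≤ k are the 4 constants together with each function applied to depth-≤(k−1) tuples, so N_k = 4 + N_{k-1}^2.
N_0 = 4
N_1 = 4 + 4^2 = 20
N_2 = 4 + 20^2 = 404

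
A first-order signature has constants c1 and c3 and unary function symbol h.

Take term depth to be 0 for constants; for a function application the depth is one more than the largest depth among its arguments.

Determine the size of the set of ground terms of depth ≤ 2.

If N_k denotes the number of depth-≤k ground terms, the 2 constants give N_0 = 2, and each function symbol of arity r contributes N_{k-1}^r new terms at level k: N_k = 2 + N_{k-1}.
N_0 = 2
N_1 = 2 + 2 = 4
N_2 = 2 + 4 = 6

6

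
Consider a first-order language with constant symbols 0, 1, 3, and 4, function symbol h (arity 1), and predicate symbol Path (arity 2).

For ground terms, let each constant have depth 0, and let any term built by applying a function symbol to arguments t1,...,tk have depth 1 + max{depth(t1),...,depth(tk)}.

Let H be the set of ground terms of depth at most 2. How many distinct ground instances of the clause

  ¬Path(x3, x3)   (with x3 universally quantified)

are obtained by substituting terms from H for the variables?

Ground terms of depth ≤ 2:
  Write N_k for the number of ground terms of depth ≤ k. A term of depth ≤ k is either a constant or a function symbol applied to arguments of depth ≤ k−1, so N_k = 4 + N_{k-1}.
  N_0 = 4
  N_1 = 4 + 4 = 8
  N_2 = 4 + 8 = 12
  Explicitly: 0, 1, 3, 4, h(0), h(1), h(3), h(4), h(h(0)), h(h(1)), h(h(3)), h(h(4)).
So there are 12 ground terms available for substitution.
The body mentions the single quantified variable x3; since ground terms form a free algebra, no two substitutions collapse to the same formula.
Number of ground instances = 12.

12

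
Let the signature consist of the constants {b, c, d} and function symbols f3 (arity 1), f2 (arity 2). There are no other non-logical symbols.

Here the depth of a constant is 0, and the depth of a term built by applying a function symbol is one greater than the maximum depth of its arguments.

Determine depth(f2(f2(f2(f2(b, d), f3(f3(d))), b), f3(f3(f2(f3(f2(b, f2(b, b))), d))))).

7

depth(f2(b, d)) = 1 + max(0, 0) = 1
depth(f3(d)) = 1 + depth(d) = 1 + 0 = 1
depth(f3(f3(d))) = 1 + depth(f3(d)) = 1 + 1 = 2
depth(f2(f2(b, d), f3(f3(d)))) = 1 + max(1, 2) = 3
depth(f2(f2(f2(b, d), f3(f3(d))), b)) = 1 + max(3, 0) = 4
depth(f2(b, b)) = 1 + max(0, 0) = 1
depth(f2(b, f2(b, b))) = 1 + max(0, 1) = 2
depth(f3(f2(b, f2(b, b)))) = 1 + depth(f2(b, f2(b, b))) = 1 + 2 = 3
depth(f2(f3(f2(b, f2(b, b))), d)) = 1 + max(3, 0) = 4
depth(f3(f2(f3(f2(b, f2(b, b))), d))) = 1 + depth(f2(f3(f2(b, f2(b, b))), d)) = 1 + 4 = 5
depth(f3(f3(f2(f3(f2(b, f2(b, b))), d)))) = 1 + depth(f3(f2(f3(f2(b, f2(b, b))), d))) = 1 + 5 = 6
depth(f2(f2(f2(f2(b, d), f3(f3(d))), b), f3(f3(f2(f3(f2(b, f2(b, b))), d))))) = 1 + max(4, 6) = 7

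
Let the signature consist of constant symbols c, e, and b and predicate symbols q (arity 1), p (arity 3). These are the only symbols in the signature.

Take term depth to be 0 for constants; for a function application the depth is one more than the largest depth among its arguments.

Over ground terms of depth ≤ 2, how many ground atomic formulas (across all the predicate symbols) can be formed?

30

First count ground terms of depth ≤ 2.
With no function symbols every ground term is a constant, so there are exactly 3 ground terms at every depth bound.
N_0 = 3
N_1 = 3
N_2 = 3
Explicitly: c, e, b.
So |H| = 3.
For each predicate symbol, the number of ground atoms is |H| raised to its arity; summing:
  q: 3;  p: 3^3 = 27
Total ground atoms: 3 + 27 = 30.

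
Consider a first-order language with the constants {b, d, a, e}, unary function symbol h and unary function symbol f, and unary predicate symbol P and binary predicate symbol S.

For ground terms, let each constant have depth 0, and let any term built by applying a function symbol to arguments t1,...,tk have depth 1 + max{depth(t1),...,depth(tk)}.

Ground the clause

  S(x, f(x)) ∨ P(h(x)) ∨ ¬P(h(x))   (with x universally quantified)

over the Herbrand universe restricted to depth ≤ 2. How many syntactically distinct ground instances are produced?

28

Ground terms of depth ≤ 2:
  Let N_k = |{terms of depth ≤ k}|. Then N_0 = 4 and N_k = 4 + N_{k-1} + N_{k-1} for k ≥ 1 (one summand per function symbol, arity giving the exponent).
  N_0 = 4
  N_1 = 4 + 4 + 4 = 12
  N_2 = 4 + 12 + 12 = 28
So there are 28 ground terms available for substitution.
The body mentions the single quantified variable x; since ground terms form a free algebra, no two substitutions collapse to the same formula.
Number of ground instances = 28.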